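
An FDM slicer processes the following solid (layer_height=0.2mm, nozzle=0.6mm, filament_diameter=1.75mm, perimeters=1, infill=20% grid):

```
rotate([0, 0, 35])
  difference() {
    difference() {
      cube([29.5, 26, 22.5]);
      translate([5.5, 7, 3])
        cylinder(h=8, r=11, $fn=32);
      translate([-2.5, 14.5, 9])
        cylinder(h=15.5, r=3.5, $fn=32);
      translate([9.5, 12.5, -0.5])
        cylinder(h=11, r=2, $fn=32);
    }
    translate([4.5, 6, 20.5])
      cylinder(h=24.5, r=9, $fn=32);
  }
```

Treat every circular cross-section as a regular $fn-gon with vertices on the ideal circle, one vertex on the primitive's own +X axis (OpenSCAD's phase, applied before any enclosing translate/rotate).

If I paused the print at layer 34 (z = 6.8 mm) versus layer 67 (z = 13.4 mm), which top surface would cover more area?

Layer 34 (z = 6.8): the 29.5×26 cube contributes its full rectangle (area 767.00 mm²); the r=11 cylinder at (5.5, 7) contributes a regular 32-gon of circumradius 11 (area = (32/2)·11.000²·sin(360°/32) = 377.69 mm²); the cylinder at (-2.5, 14.5) does not reach this height (z outside [9, 24.5]); the cylinder at (9.5, 12.5): section is a regular 32-gon, circumradius r=2 (area = (32/2)·2.000²·sin(360°/32) = 12.49 mm²); After the difference (first − rest): starting from the 29.5×26 cube (767.00 mm²), the r=11 cylinder at (5.5, 7) partially overlaps it — only the 261.75 mm² overlap (of its 377.69 mm²) is removed, clipping the outline; the r=2 cylinder at (9.5, 12.5) misses the remaining region (no effect) — area = 505.25 mm²; the cylinder at (4.5, 6) is not intersected at this z (z outside [20.5, 45]); After the difference (first − rest): none of the subtracted shapes is present at this height, so the result so far is unchanged — area = 505.25 mm²; (whole slice rotated 35° about Z — lengths, areas and connectivity unchanged). So its area = 505.25 mm². Layer 67 (z = 13.4): the 29.5×26 cube contributes its full rectangle (area 767.00 mm²); the cylinder at (5.5, 7) does not reach this height (z outside [3, 11]); the r=3.5 cylinder at (-2.5, 14.5) gives a regular 32-gon of circumradius 3.5 (constant along its height) (area = (32/2)·3.500²·sin(360°/32) = 38.24 mm²); the cylinder at (9.5, 12.5) is not intersected at this z (z outside [-0.5, 10.5]); After the difference (first − rest): starting from the 29.5×26 cube (767.00 mm²), the r=3.5 cylinder at (-2.5, 14.5) partially overlaps it — only the 3.31 mm² overlap (of its 38.24 mm²) is removed, clipping the outline — area = 763.69 mm²; the cylinder at (4.5, 6) is absent (z outside [20.5, 45]); Taking the first minus the rest: none of the subtracted shapes is present at this height, so that combined region is unchanged — area = 763.69 mm²; (whole slice rotated 35° about Z — lengths, areas and connectivity unchanged). So its area = 763.69 mm². Layer 67 is larger (763.69 vs 505.25 mm²).

layer 67 (z = 13.4 mm)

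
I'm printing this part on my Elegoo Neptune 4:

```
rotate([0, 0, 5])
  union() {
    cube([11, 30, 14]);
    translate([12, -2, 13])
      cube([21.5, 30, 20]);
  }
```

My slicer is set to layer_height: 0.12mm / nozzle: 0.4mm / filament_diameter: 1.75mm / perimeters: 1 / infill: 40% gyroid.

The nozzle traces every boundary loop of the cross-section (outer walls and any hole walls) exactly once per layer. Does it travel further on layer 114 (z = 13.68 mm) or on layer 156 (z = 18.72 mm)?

layer 114 (z = 13.68 mm)

Layer 114 (z = 13.68): the 11×30 cube contributes its full rectangle (perimeter 82.00 mm); the cube at (12, -2) is present — its section is the full 21.5×30 rectangle (perimeter 103.00 mm); Combining (union): the 2 present regions are separate (no shared area or edge), so areas and boundary lengths simply add and each stays a separate island — boundary = 185.00 mm; (whole slice rotated 5° about Z — lengths, areas and connectivity unchanged). So its perimeter = 185.00 mm. Layer 156 (z = 18.72): the cube does not reach this height (z outside [0, 14]); the 21.5×30 cube at (12, -2) contributes its full rectangle (perimeter 103.00 mm); Merging all regions: only the 21.5×30 cube at (12, -2) is present, so the union is just that shape — boundary = 103.00 mm; (rotated 5° about Z; rotation is an isometry so areas/perimeters/island counts are preserved). So its perimeter = 103.00 mm. Layer 114 is larger (185.00 vs 103.00 mm).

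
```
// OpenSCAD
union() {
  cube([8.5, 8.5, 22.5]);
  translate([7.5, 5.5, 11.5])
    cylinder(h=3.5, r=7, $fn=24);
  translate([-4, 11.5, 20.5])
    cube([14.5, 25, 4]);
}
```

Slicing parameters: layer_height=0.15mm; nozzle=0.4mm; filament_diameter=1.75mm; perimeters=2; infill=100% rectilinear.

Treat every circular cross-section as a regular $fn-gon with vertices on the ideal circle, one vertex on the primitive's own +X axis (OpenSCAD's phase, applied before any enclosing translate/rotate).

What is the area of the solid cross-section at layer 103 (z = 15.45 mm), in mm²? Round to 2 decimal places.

At z = 15.45 mm: the cube (footprint 8.5×8.5) is included at this height (area 72.25 mm²); the cylinder at (7.5, 5.5) is not intersected at this z (z outside [11.5, 15]); the cube at (-4, 11.5) does not reach this height (z outside [20.5, 24.5]); Merging all regions: only the 8.5×8.5 cube is present, so the union is just that shape — area = 72.25 mm². Overall, the cross-section is a single solid region. Net area = 72.25 mm².

72.25 mm²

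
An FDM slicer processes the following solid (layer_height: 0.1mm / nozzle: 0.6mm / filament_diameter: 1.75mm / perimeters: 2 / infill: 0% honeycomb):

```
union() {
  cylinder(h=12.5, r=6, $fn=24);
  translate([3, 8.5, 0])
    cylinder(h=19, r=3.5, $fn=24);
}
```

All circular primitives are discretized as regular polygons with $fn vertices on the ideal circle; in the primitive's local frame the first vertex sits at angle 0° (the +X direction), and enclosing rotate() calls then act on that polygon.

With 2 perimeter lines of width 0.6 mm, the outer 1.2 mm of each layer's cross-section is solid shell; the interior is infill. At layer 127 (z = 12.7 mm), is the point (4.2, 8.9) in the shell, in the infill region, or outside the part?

At z = 12.7 mm: the cylinder is not intersected at this z (z outside [0, 12.5]); the cylinder at (3, 8.5): section is a regular 24-gon, circumradius r=3.5; Taking the union: only the r=3.5 cylinder at (3, 8.5) is present, so the union is just that shape — 1 connected region. Overall, the cross-section is a single solid region. The nearest boundary edge runs (6.38, 9.41)→(6.03, 10.25); distance from the point to it = 2.21 mm. The point is inside the cross-section and 2.21 mm from the nearest boundary — more than the 1.2 mm shell width (2 × 0.6), so it's in the infill interior.

infill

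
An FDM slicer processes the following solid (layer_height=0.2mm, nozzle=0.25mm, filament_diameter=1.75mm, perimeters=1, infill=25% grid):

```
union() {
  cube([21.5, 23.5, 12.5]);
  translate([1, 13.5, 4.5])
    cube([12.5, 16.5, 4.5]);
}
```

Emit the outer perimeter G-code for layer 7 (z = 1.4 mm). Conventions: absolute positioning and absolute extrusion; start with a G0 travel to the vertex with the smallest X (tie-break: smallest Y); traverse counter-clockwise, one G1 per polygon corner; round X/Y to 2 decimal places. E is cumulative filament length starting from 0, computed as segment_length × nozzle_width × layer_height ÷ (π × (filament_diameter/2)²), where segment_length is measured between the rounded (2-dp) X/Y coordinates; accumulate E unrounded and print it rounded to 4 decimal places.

G0 X0.00 Y0.00 Z1.40
G1 X21.50 Y0.00 E0.4469
G1 X21.50 Y23.50 E0.9354
G1 X0.00 Y23.50 E1.3824
G1 X0.00 Y0.00 E1.8709

At z = 1.4 mm: the 21.5×23.5 cube contributes its full rectangle; the cube at (1, 13.5) does not reach this height (z outside [4.5, 9]); Combining (union): only the 21.5×23.5 cube is present, so the union is just that shape — 1 connected region. The outline is a single polygon with 4 vertices. Extrusion per mm of travel: 0.25 × 0.2 / (π × 0.875²) = 0.020788. Accumulating E over each segment gives final E = 1.8709.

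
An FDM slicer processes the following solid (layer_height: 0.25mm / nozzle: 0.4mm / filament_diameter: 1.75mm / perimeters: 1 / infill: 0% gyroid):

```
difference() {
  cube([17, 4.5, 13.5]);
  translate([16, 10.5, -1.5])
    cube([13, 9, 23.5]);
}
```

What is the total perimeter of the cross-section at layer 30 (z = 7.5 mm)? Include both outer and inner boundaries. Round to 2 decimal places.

43.00 mm

At z = 7.5 mm: the cube (footprint 17×4.5) is included at this height (perimeter 43.00 mm); the cube at (16, 10.5) is present — its section is the full 13×9 rectangle (perimeter 44.00 mm); Taking the first minus the rest: starting from the 17×4.5 cube, the 13×9 cube at (16, 10.5) misses the remaining region (no effect) — boundary = 43.00 mm. Overall, the cross-section is a single solid region. Total boundary length (outer) = 43.00 mm.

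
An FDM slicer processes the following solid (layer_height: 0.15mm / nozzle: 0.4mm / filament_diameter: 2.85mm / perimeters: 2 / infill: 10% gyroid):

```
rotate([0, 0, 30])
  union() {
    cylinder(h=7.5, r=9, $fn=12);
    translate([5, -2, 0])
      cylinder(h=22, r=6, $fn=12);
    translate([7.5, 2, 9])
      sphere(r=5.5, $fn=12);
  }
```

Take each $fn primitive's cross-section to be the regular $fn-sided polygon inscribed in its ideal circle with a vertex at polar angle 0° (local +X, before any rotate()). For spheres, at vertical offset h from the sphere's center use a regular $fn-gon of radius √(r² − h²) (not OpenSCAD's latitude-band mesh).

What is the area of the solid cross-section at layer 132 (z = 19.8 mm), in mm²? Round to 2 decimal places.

At z = 19.8 mm: the cylinder is not intersected at this z (z outside [0, 7.5]); the cylinder at (5, -2): section is a regular 12-gon, circumradius r=6 (area = (12/2)·6.000²·sin(360°/12) = 108.00 mm²); the sphere at (7.5, 2) does not reach this height (|z−center|=10.800 > r=5.5); Combining (union): only the r=6 cylinder at (5, -2) is present, so the union is just that shape — area = 108.00 mm²; (whole slice rotated 30° about Z — lengths, areas and connectivity unchanged). Overall, the cross-section is a single solid region. Net area = 108.00 mm².

108.00 mm²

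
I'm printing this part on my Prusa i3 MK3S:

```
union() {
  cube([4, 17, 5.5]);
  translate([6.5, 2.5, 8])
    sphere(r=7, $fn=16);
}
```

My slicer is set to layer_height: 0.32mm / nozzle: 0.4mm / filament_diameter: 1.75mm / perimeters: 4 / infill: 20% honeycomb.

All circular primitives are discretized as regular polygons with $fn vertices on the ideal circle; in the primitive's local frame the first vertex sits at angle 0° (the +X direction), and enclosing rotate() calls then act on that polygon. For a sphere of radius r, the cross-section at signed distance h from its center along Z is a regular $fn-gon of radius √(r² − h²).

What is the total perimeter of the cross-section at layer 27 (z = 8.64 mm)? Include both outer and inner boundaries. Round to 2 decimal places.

43.52 mm

At z = 8.64 mm: the cube is absent (z outside [0, 5.5]); the r=7 sphere at (6.5, 2.5) contributes a regular 16-gon of circumradius √(7²−0.64²) = 6.971 (perimeter = 2·16·6.971·sin(180°/16) = 43.52 mm); Taking the union: only the r=7 sphere at (6.5, 2.5) is present, so the union is just that shape — boundary = 43.52 mm. Overall, the cross-section is a single solid region. Total boundary length (outer) = 43.52 mm.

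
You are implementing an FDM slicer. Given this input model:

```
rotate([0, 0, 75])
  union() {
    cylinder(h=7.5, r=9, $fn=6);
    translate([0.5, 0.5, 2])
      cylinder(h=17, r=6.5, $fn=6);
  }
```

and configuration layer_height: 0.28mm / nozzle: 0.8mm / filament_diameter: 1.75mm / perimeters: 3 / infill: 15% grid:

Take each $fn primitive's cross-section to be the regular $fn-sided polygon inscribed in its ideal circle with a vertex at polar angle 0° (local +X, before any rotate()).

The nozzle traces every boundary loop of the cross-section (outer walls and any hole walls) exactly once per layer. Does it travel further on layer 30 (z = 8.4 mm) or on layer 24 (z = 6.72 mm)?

layer 24 (z = 6.72 mm)

Layer 30 (z = 8.4): the cylinder does not reach this height (z outside [0, 7.5]); the cylinder at (0.5, 0.5): section is a regular 6-gon, circumradius r=6.5 (perimeter = 2·6·6.500·sin(180°/6) = 39.00 mm); Merging all regions: only the r=6.5 cylinder at (0.5, 0.5) is present, so the union is just that shape — boundary = 39.00 mm; (rotated 75° about Z; rotation is an isometry so areas/perimeters/island counts are preserved). So its perimeter = 39.00 mm. Layer 24 (z = 6.72): the cylinder: section is a regular 6-gon, circumradius r=9 (perimeter = 2·6·9.000·sin(180°/6) = 54.00 mm); the cylinder at (0.5, 0.5): section is a regular 6-gon, circumradius r=6.5 (perimeter = 2·6·6.500·sin(180°/6) = 39.00 mm); Merging all regions: the r=6.5 cylinder at (0.5, 0.5) lies entirely inside the r=9 cylinder, so the union is just the r=9 cylinder — boundary = 54.00 mm; (whole slice rotated 75° about Z — lengths, areas and connectivity unchanged). So its perimeter = 54.00 mm. Layer 24 is larger (54.00 vs 39.00 mm).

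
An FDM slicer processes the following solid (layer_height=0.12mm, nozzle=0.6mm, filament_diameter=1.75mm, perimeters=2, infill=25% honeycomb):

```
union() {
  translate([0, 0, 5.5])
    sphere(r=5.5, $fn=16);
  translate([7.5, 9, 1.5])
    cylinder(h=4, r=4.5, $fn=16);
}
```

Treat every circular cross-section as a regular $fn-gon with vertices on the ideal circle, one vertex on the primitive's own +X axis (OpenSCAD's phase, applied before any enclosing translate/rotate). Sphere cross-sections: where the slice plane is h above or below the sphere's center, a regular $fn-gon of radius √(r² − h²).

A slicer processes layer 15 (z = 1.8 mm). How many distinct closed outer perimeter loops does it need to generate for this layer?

2

At z = 1.8 mm: the sphere: section is a regular 16-gon, circumradius = √(r²−h²) = √(5.5²−3.7²) = 4.069; the r=4.5 cylinder at (7.5, 9) contributes a regular 16-gon of circumradius 4.5; Taking the union: the 2 present regions are separate (no shared area or edge), so areas and boundary lengths simply add and each stays a separate island — 2 connected regions. The result has 2 disconnected regions.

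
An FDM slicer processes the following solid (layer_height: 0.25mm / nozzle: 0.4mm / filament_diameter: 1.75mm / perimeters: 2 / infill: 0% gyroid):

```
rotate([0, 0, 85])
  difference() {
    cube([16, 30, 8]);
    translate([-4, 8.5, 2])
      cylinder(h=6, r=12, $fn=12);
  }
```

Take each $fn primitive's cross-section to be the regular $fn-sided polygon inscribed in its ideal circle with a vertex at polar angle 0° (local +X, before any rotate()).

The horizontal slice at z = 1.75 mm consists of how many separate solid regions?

1

At z = 1.75 mm: the cube (footprint 16×30) is included at this height; the cylinder at (-4, 8.5) is absent (z outside [2, 8]); Taking the first minus the rest: none of the subtracted shapes is present at this height, so the 16×30 cube is unchanged — 1 connected region; (whole slice rotated 85° about Z — lengths, areas and connectivity unchanged). The result has 1 disconnected region.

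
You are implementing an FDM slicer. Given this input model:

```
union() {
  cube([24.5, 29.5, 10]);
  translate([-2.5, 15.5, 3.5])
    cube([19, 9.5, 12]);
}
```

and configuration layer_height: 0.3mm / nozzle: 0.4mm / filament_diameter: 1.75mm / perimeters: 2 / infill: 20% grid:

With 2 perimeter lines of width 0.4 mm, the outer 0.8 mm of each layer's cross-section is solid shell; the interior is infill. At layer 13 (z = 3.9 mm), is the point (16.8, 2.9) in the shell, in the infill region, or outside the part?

infill

At z = 3.9 mm: the cube (footprint 24.5×29.5) is included at this height; the cube at (-2.5, 15.5) is present — its section is the full 19×9.5 rectangle; Combining (union): the regions partially overlap (shared area 156.75 mm²), so overlapping operands fuse into one piece — 1 connected region. Overall, the cross-section is a single solid region. The nearest boundary edge runs (24.50, 0.00)→(0.00, 0.00); distance from the point to it = 2.90 mm. The point is inside the cross-section and 2.90 mm from the nearest boundary — more than the 0.8 mm shell width (2 × 0.4), so it's in the infill interior.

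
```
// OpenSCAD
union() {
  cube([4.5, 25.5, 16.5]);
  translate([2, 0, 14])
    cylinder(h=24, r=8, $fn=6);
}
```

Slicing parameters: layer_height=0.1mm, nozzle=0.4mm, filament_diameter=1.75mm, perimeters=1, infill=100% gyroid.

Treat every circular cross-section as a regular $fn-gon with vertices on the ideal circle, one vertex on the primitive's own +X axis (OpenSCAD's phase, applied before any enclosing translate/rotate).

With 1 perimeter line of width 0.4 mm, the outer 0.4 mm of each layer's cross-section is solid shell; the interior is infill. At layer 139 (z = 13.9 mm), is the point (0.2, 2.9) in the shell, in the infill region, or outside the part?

At z = 13.9 mm: the cube is present — its section is the full 4.5×25.5 rectangle; the cylinder at (2, 0) is not intersected at this z (z outside [14, 38]); Taking the union: only the 4.5×25.5 cube is present, so the union is just that shape — 1 connected region. Overall, the cross-section is a single solid region. The nearest boundary edge runs (0.00, 25.50)→(0.00, 0.00); distance from the point to it = 0.20 mm. The point is inside the cross-section, 0.20 mm from the nearest boundary — within the 0.4 mm shell band (1 × 0.4).

shell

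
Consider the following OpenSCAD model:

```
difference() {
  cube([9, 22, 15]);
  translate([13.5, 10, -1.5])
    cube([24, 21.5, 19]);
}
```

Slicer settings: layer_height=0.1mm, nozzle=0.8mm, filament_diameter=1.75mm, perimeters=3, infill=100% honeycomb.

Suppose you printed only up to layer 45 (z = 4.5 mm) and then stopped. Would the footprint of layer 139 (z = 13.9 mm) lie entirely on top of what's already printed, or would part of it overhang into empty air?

Compare the two slices. At z = 4.5: the cube is present — its section is the full 9×22 rectangle (area 198.00 mm²); the 24×21.5 cube at (13.5, 10) contributes its full rectangle (area 516.00 mm²); After the difference (first − rest): starting from the 9×22 cube (198.00 mm²), the 24×21.5 cube at (13.5, 10) misses the remaining region (no effect) — area = 198.00 mm². At z = 13.9: the cube (footprint 9×22) is included at this height (area 198.00 mm²); the cube at (13.5, 10) is present — its section is the full 24×21.5 rectangle (area 516.00 mm²); Taking the first minus the rest: starting from the 9×22 cube (198.00 mm²), the 24×21.5 cube at (13.5, 10) misses the remaining region (no effect) — area = 198.00 mm². Checking containment: the cross-section at z = 13.9 is a subset of the cross-section at z = 4.5.

entirely on top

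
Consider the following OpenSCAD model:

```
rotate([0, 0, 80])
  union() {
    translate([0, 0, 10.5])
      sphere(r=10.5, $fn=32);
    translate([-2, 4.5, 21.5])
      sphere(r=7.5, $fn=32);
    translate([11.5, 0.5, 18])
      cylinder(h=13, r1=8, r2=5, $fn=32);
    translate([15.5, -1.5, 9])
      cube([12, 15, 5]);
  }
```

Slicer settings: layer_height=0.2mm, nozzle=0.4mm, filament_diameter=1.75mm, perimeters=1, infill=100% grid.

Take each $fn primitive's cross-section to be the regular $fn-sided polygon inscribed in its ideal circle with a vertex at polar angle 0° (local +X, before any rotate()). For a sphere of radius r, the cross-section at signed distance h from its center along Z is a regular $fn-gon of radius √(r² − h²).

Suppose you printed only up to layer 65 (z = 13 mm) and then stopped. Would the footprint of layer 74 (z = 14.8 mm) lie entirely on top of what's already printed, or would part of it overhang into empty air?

Compare the two slices. At z = 13: the sphere: section is a regular 32-gon, circumradius = √(r²−h²) = √(10.5²−2.5²) = 10.198 (area = (32/2)·10.198²·sin(360°/32) = 324.63 mm²); the sphere at (-2, 4.5) is not intersected at this z (|z−center|=8.500 > r=7.5); the cone at (11.5, 0.5) is not intersected at this z (z outside [18, 31]); the cube at (15.5, -1.5) is present — its section is the full 12×15 rectangle (area 180.00 mm²); Merging all regions: the 2 present regions are separate (no shared area or edge), so areas and boundary lengths simply add and each stays a separate island — area = 504.63 mm²; (whole slice rotated 80° about Z — lengths, areas and connectivity unchanged). At z = 14.8: the sphere: section is a regular 32-gon, circumradius = √(r²−h²) = √(10.5²−4.3²) = 9.579 (area = (32/2)·9.579²·sin(360°/32) = 286.42 mm²); the r=7.5 sphere at (-2, 4.5) slices to a regular 32-gon of circumradius 3.370 (√(r²−h²) with h=6.7 from center) (area = (32/2)·3.370²·sin(360°/32) = 35.46 mm²); the cone at (11.5, 0.5) does not reach this height (z outside [18, 31]); the cube at (15.5, -1.5) does not reach this height (z outside [9, 14]); Taking the union: the r=7.5 sphere at (-2, 4.5) lies entirely inside the r=10.5 sphere, so the union is just the r=10.5 sphere — area = 286.42 mm²; (whole slice rotated 80° about Z — lengths, areas and connectivity unchanged). Checking containment: the cross-section at z = 14.8 is a subset of the cross-section at z = 13.

entirely on top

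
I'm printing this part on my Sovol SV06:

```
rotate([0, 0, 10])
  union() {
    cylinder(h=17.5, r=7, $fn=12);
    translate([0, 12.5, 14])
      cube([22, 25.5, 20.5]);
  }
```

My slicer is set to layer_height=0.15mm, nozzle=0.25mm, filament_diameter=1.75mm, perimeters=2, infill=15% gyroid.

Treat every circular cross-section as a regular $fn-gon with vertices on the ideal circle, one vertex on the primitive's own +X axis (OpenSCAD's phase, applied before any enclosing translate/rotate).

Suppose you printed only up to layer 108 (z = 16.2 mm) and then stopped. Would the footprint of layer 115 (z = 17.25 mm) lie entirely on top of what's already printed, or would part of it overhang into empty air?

entirely on top

Compare the two slices. At z = 16.2: the r=7 cylinder contributes a regular 12-gon of circumradius 7 (area = (12/2)·7.000²·sin(360°/12) = 147.00 mm²); the cube at (0, 12.5) (footprint 22×25.5) is included at this height (area 561.00 mm²); Taking the union: the 2 present regions are separate (no shared area or edge), so areas and boundary lengths simply add and each stays a separate island — area = 708.00 mm²; (whole slice rotated 10° about Z — lengths, areas and connectivity unchanged). At z = 17.25: the cylinder: section is a regular 12-gon, circumradius r=7 (area = (12/2)·7.000²·sin(360°/12) = 147.00 mm²); the 22×25.5 cube at (0, 12.5) contributes its full rectangle (area 561.00 mm²); Merging all regions: the 2 present regions are separate (no shared area or edge), so areas and boundary lengths simply add and each stays a separate island — area = 708.00 mm²; (rotated 10° about Z; rotation is an isometry so areas/perimeters/island counts are preserved). Checking containment: the cross-section at z = 17.25 is a subset of the cross-section at z = 16.2.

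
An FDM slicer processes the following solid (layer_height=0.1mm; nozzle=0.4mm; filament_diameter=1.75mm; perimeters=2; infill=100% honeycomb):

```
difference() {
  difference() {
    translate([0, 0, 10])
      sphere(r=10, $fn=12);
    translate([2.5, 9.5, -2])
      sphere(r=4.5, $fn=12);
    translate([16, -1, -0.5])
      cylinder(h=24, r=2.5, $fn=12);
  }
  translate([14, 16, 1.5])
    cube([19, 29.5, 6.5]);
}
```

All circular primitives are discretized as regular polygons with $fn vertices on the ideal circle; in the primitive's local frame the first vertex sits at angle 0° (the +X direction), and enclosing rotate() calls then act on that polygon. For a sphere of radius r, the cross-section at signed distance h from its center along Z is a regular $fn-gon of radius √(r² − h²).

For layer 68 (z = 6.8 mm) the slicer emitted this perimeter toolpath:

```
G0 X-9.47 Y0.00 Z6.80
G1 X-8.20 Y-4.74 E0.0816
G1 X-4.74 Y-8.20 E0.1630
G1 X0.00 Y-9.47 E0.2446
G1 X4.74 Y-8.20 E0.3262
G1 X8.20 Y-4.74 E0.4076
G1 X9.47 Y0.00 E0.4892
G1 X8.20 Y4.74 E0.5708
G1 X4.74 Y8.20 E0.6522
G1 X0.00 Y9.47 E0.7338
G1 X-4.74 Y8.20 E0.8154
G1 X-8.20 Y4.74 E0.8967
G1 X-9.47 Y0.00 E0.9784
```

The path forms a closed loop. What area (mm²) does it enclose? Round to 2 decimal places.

Apply the shoelace formula to the sequence of (X, Y) vertices; enclosed area = 269.10 mm².

269.10 mm²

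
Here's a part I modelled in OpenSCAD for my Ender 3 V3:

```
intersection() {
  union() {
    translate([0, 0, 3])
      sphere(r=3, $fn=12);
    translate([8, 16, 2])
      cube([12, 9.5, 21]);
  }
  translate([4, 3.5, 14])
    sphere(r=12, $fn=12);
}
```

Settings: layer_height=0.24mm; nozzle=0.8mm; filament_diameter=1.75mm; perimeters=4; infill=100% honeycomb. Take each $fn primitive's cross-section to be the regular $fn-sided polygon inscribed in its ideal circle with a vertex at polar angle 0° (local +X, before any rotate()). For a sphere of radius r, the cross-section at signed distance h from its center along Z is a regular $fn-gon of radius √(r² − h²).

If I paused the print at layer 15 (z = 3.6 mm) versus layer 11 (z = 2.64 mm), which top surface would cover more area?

layer 15 (z = 3.6 mm)

Layer 15 (z = 3.6): the sphere: section is a regular 12-gon, circumradius = √(r²−h²) = √(3²−0.6²) = 2.939 (area = (12/2)·2.939²·sin(360°/12) = 25.92 mm²); the cube at (8, 16) is present — its section is the full 12×9.5 rectangle (area 114.00 mm²); Taking the union: the 2 present regions are separate (no shared area or edge), so areas and boundary lengths simply add and each stays a separate island — area = 139.92 mm²; the r=12 sphere at (4, 3.5) slices to a regular 12-gon of circumradius 5.987 (√(r²−h²) with h=10.4 from center) (area = (12/2)·5.987²·sin(360°/12) = 107.52 mm²); After intersecting: the r=12 sphere at (4, 3.5) partially overlaps the result so far; clipping to the common part keeps 14.65 mm² — area = 14.65 mm². So its area = 14.65 mm². Layer 11 (z = 2.64): the r=3 sphere contributes a regular 12-gon of circumradius √(3²−0.36²) = 2.978 (area = (12/2)·2.978²·sin(360°/12) = 26.61 mm²); the cube at (8, 16) is present — its section is the full 12×9.5 rectangle (area 114.00 mm²); Combining (union): the 2 present regions are separate (no shared area or edge), so areas and boundary lengths simply add and each stays a separate island — area = 140.61 mm²; the r=12 sphere at (4, 3.5) slices to a regular 12-gon of circumradius 3.867 (√(r²−h²) with h=11.36 from center) (area = (12/2)·3.867²·sin(360°/12) = 44.85 mm²); Keeping only the common overlap: the r=12 sphere at (4, 3.5) partially overlaps that combined region; clipping to the common part keeps 3.75 mm² — area = 3.75 mm². So its area = 3.75 mm². Layer 15 is larger (14.65 vs 3.75 mm²).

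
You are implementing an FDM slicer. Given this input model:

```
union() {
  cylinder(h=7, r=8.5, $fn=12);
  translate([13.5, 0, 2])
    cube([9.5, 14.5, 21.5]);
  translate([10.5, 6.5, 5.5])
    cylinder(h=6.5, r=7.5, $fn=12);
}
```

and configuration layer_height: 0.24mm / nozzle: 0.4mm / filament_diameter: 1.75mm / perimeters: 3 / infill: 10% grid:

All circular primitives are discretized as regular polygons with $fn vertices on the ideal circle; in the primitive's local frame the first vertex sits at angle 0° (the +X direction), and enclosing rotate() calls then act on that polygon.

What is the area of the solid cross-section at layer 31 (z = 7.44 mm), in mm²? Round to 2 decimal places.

264.79 mm²

At z = 7.44 mm: the cylinder does not reach this height (z outside [0, 7]); the 9.5×14.5 cube at (13.5, 0) contributes its full rectangle (area 137.75 mm²); the cylinder at (10.5, 6.5): section is a regular 12-gon, circumradius r=7.5 (area = (12/2)·7.500²·sin(360°/12) = 168.75 mm²); Combining (union): the regions partially overlap — summed areas 306.50 mm² minus the doubly-counted overlap 41.71 mm² gives 264.79 mm² — area = 264.79 mm². Overall, the cross-section is a single solid region. Net area = 264.79 mm².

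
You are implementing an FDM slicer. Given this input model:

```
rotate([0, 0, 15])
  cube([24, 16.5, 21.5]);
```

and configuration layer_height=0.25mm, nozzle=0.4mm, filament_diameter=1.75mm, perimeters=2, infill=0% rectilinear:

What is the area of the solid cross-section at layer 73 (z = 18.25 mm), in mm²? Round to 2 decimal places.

396.00 mm²

At z = 18.25 mm: the cube (footprint 24×16.5) is included at this height (area 396.00 mm²); (rotated 15° about Z; rotation is an isometry so areas/perimeters/island counts are preserved). Overall, the cross-section is a single solid region. Net area = 396.00 mm².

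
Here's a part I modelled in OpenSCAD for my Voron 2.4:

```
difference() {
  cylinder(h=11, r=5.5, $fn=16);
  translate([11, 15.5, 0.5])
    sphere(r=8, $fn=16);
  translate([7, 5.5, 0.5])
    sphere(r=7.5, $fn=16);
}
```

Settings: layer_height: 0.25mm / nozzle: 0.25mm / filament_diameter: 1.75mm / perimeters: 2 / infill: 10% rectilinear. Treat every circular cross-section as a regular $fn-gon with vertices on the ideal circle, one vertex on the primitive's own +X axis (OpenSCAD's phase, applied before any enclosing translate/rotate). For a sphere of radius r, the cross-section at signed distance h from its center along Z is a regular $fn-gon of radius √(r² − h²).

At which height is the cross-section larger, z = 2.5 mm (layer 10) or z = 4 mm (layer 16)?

Layer 10 (z = 2.5): the r=5.5 cylinder gives a regular 16-gon of circumradius 5.5 (constant along its height) (area = (16/2)·5.500²·sin(360°/16) = 92.61 mm²); the r=8 sphere at (11, 15.5) slices to a regular 16-gon of circumradius 7.746 (√(r²−h²) with h=2 from center) (area = (16/2)·7.746²·sin(360°/16) = 183.69 mm²); the sphere at (7, 5.5): section is a regular 16-gon, circumradius = √(r²−h²) = √(7.5²−2²) = 7.228 (area = (16/2)·7.228²·sin(360°/16) = 159.96 mm²); Taking the first minus the rest: starting from the r=5.5 cylinder (92.61 mm²), the r=8 sphere at (11, 15.5) misses the remaining region (no effect); the r=7.5 sphere at (7, 5.5) partially overlaps it — only the 22.07 mm² overlap (of its 159.96 mm²) is removed, clipping the outline — area = 70.54 mm². So its area = 70.54 mm². Layer 16 (z = 4): the r=5.5 cylinder gives a regular 16-gon of circumradius 5.5 (constant along its height) (area = (16/2)·5.500²·sin(360°/16) = 92.61 mm²); the r=8 sphere at (11, 15.5) contributes a regular 16-gon of circumradius √(8²−3.5²) = 7.194 (area = (16/2)·7.194²·sin(360°/16) = 158.43 mm²); the r=7.5 sphere at (7, 5.5) contributes a regular 16-gon of circumradius √(7.5²−3.5²) = 6.633 (area = (16/2)·6.633²·sin(360°/16) = 134.70 mm²); Taking the first minus the rest: starting from the r=5.5 cylinder (92.61 mm²), the r=8 sphere at (11, 15.5) misses the remaining region (no effect); the r=7.5 sphere at (7, 5.5) partially overlaps it — only the 16.80 mm² overlap (of its 134.70 mm²) is removed, clipping the outline — area = 75.81 mm². So its area = 75.81 mm². Layer 16 is larger (75.81 vs 70.54 mm²).

layer 16 (z = 4 mm)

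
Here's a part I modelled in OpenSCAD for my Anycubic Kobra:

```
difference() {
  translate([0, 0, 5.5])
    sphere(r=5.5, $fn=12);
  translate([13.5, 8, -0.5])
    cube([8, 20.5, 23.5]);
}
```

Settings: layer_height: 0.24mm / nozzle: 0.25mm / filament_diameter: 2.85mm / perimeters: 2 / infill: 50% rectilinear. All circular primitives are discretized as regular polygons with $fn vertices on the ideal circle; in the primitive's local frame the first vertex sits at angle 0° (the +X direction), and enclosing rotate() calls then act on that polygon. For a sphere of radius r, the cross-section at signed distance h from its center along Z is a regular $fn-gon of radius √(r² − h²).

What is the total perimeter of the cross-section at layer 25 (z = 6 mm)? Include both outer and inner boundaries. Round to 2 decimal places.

34.02 mm

At z = 6 mm: the r=5.5 sphere contributes a regular 12-gon of circumradius √(5.5²−0.5²) = 5.477 (perimeter = 2·12·5.477·sin(180°/12) = 34.02 mm); the cube at (13.5, 8) (footprint 8×20.5) is included at this height (perimeter 57.00 mm); After the difference (first − rest): starting from the r=5.5 sphere, the 8×20.5 cube at (13.5, 8) misses the remaining region (no effect) — boundary = 34.02 mm. Overall, the cross-section is a single solid region. Total boundary length (outer) = 34.02 mm.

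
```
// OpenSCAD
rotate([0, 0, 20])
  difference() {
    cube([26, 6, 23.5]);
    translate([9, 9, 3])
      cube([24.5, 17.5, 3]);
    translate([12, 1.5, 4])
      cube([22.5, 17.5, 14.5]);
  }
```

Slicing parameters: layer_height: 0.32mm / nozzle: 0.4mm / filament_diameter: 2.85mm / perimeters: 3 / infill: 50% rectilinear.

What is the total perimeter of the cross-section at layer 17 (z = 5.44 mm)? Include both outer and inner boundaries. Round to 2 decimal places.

At z = 5.44 mm: the 26×6 cube contributes its full rectangle (perimeter 64.00 mm); the cube at (9, 9) (footprint 24.5×17.5) is included at this height (perimeter 84.00 mm); the cube at (12, 1.5) is present — its section is the full 22.5×17.5 rectangle (perimeter 80.00 mm); Subtracting the remaining from the first: starting from the 26×6 cube, the 24.5×17.5 cube at (9, 9) misses the remaining region (no effect); the 22.5×17.5 cube at (12, 1.5) partially overlaps it — only the 63.00 mm² overlap (of its 393.75 mm²) is removed, clipping the outline — boundary = 64.00 mm; (whole slice rotated 20° about Z — lengths, areas and connectivity unchanged). Overall, the cross-section is a single solid region. Total boundary length (outer) = 64.00 mm.

64.00 mm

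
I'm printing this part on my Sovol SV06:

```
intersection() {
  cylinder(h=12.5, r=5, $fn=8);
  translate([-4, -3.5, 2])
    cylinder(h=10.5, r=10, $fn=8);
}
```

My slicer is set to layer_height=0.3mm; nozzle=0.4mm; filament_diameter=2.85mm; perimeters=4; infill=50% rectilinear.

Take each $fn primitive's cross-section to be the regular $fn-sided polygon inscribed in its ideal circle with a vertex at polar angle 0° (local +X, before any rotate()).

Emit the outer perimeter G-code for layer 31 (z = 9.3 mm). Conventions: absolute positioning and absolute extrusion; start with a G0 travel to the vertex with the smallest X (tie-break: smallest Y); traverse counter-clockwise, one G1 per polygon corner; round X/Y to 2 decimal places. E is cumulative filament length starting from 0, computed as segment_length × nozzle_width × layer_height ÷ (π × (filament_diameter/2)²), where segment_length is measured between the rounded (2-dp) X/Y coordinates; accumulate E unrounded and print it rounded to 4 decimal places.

At z = 9.3 mm: the r=5 cylinder gives a regular 8-gon of circumradius 5 (constant along its height); the r=10 cylinder at (-4, -3.5) gives a regular 8-gon of circumradius 10 (constant along its height); Keeping only the common overlap: the r=10 cylinder at (-4, -3.5) partially overlaps the r=5 cylinder; clipping to the common part keeps 68.46 mm² — 1 connected region. The outline is a single polygon with 8 vertices. Extrusion per mm of travel: 0.4 × 0.3 / (π × 1.425²) = 0.018811. Accumulating E over each segment gives final E = 0.5674.

G0 X-5.00 Y0.00 Z9.30
G1 X-3.54 Y-3.54 E0.0720
G1 X0.00 Y-5.00 E0.1441
G1 X3.54 Y-3.54 E0.2161
G1 X4.78 Y-0.54 E0.2772
G1 X3.07 Y3.57 E0.3609
G1 X-0.19 Y4.92 E0.4273
G1 X-3.54 Y3.54 E0.4954
G1 X-5.00 Y0.00 E0.5674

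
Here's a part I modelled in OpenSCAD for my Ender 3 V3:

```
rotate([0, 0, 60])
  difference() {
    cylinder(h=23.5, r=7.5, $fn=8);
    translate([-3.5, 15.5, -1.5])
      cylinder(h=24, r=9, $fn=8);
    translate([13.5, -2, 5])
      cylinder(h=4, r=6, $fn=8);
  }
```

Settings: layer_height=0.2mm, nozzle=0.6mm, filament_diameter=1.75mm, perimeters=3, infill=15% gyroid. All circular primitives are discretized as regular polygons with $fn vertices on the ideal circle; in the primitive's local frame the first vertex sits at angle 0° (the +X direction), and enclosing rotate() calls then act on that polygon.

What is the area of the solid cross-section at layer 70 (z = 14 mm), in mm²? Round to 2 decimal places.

159.10 mm²

At z = 14 mm: the cylinder: section is a regular 8-gon, circumradius r=7.5 (area = (8/2)·7.500²·sin(360°/8) = 159.10 mm²); the r=9 cylinder at (-3.5, 15.5) contributes a regular 8-gon of circumradius 9 (area = (8/2)·9.000²·sin(360°/8) = 229.10 mm²); the cylinder at (13.5, -2) is absent (z outside [5, 9]); After the difference (first − rest): starting from the r=7.5 cylinder (159.10 mm²), the r=9 cylinder at (-3.5, 15.5) misses the remaining region (no effect) — area = 159.10 mm²; (whole slice rotated 60° about Z — lengths, areas and connectivity unchanged). Overall, the cross-section is a single solid region. Net area = 159.10 mm².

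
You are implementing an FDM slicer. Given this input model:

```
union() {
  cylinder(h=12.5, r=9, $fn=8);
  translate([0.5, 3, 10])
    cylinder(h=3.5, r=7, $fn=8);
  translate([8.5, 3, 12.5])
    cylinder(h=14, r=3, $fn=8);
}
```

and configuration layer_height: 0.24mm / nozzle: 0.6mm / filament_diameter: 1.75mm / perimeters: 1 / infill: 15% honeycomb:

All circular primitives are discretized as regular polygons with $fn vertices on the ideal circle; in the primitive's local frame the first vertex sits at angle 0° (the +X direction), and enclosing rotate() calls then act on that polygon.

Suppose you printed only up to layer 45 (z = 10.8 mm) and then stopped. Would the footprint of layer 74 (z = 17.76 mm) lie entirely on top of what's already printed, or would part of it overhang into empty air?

part overhangs

Compare the two slices. At z = 10.8: the r=9 cylinder gives a regular 8-gon of circumradius 9 (constant along its height) (area = (8/2)·9.000²·sin(360°/8) = 229.10 mm²); the r=7 cylinder at (0.5, 3) gives a regular 8-gon of circumradius 7 (constant along its height) (area = (8/2)·7.000²·sin(360°/8) = 138.59 mm²); the cylinder at (8.5, 3) does not reach this height (z outside [12.5, 26.5]); Taking the union: the regions partially overlap — summed areas 367.70 mm² minus the doubly-counted overlap 128.07 mm² gives 239.63 mm² — area = 239.63 mm². At z = 17.76: the cylinder does not reach this height (z outside [0, 12.5]); the cylinder at (0.5, 3) is not intersected at this z (z outside [10, 13.5]); the r=3 cylinder at (8.5, 3) contributes a regular 8-gon of circumradius 3 (area = (8/2)·3.000²·sin(360°/8) = 25.46 mm²); Combining (union): only the r=3 cylinder at (8.5, 3) is present, so the union is just that shape — area = 25.46 mm². Checking containment: at z = 17.76 the cross-section extends beyond the z = 10.8 cross-section by about 16.53 mm².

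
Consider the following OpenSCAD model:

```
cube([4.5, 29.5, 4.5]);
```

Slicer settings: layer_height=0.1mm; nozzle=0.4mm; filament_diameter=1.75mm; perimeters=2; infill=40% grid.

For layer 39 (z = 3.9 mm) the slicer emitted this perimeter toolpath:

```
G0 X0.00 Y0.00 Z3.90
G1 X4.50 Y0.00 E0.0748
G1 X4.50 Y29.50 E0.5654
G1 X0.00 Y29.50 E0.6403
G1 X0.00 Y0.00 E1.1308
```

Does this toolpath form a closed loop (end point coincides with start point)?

Start point (G0): (0.00, 0.00). End point (last G1): the path returns to the start — closed.

yes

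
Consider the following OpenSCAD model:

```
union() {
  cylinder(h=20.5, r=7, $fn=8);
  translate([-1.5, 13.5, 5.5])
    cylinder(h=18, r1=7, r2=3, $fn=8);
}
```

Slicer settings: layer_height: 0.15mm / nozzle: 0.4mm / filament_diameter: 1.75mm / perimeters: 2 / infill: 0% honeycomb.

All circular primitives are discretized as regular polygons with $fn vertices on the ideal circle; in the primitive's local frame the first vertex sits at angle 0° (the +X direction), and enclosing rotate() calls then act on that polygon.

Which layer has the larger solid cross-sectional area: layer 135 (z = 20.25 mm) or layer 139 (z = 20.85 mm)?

Layer 135 (z = 20.25): the cylinder: section is a regular 8-gon, circumradius r=7 (area = (8/2)·7.000²·sin(360°/8) = 138.59 mm²); the cone at (-1.5, 13.5) (r1=7→r2=3) has section circumradius 3.722 here — a regular 8-gon (area = (8/2)·3.722²·sin(360°/8) = 39.19 mm²); Combining (union): the 2 present regions are separate (no shared area or edge), so areas and boundary lengths simply add and each stays a separate island — area = 177.78 mm². So its area = 177.78 mm². Layer 139 (z = 20.85): the cylinder is absent (z outside [0, 20.5]); the cone at (-1.5, 13.5) contributes a regular 8-gon of circumradius 3.589 (interpolated between r1=7 and r2=3 at t=0.853) (area = (8/2)·3.589²·sin(360°/8) = 36.43 mm²); Taking the union: only the cone at (-1.5, 13.5) is present, so the union is just that shape — area = 36.43 mm². So its area = 36.43 mm². Layer 135 is larger (177.78 vs 36.43 mm²).

layer 135 (z = 20.25 mm)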